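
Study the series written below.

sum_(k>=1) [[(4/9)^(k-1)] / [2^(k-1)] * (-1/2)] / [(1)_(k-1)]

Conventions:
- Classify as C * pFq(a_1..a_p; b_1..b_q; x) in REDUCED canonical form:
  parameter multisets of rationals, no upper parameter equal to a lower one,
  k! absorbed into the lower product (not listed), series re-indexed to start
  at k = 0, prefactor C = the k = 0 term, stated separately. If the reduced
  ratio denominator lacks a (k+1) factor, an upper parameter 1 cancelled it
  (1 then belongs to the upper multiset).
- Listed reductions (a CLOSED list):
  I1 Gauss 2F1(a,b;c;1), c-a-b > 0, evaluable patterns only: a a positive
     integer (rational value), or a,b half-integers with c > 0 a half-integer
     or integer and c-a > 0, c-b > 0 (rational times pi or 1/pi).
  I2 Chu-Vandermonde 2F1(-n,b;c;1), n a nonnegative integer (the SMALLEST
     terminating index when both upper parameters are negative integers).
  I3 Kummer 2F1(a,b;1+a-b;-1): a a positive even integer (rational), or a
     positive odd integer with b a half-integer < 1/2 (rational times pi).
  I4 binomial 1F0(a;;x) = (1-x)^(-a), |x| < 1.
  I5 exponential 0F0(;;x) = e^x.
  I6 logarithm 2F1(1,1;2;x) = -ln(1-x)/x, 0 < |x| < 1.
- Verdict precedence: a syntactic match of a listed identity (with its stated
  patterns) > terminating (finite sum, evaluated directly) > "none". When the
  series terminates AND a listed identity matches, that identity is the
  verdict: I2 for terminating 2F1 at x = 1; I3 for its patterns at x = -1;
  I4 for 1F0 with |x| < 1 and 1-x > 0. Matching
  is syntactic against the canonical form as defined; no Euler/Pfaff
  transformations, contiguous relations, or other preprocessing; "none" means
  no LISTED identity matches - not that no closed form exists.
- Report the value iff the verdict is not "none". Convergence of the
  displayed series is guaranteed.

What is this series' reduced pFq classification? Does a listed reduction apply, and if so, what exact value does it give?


x = 2/9 here; the reduced form reads 0F0, upper {-}, lower {-}, C = -1/2. Verdict (x = 2/9): exponential (I5) applies (the 0F0 exponential series at x = 2/9). Value: (-1/2) * e^(2/9).

The tell: t_0 = -1/2 here, and (1)_k (prefactor -1/2) is k! itself.
Step ratio: r(k) = (2/9) * 1 / [(k+1)] - poly over poly, x = (2/9) from leading terms; C = -1/2 at k = 0.


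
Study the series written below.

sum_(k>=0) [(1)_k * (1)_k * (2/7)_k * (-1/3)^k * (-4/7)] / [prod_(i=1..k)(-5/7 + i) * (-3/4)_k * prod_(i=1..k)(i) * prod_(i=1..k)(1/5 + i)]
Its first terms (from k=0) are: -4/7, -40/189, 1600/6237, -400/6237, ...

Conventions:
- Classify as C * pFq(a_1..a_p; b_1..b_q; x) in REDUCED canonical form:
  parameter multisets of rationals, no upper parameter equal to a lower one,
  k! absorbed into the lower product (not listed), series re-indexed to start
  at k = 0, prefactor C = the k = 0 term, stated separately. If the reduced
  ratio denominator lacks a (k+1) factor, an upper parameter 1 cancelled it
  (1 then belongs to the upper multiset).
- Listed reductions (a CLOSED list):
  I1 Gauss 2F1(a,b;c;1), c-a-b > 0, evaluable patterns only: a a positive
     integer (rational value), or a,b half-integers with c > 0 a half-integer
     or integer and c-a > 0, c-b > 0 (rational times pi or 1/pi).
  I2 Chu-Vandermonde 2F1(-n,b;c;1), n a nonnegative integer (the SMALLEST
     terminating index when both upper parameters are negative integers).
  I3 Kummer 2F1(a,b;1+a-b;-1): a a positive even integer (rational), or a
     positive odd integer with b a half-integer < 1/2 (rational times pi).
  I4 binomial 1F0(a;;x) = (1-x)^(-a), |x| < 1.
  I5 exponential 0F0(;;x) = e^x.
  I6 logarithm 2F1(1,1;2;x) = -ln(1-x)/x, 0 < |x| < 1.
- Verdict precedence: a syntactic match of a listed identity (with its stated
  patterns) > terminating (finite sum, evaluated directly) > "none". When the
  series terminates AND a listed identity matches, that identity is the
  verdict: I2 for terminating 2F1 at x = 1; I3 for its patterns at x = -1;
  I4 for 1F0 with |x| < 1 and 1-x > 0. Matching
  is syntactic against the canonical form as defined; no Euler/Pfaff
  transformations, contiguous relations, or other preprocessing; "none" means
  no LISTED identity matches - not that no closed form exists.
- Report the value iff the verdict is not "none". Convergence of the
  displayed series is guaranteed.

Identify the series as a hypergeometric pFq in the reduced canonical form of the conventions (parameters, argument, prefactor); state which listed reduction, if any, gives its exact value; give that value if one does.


x = -1/3 here; the reduced form reads 2F2, upper {1, 1}, lower {-3/4, 6/5}, C = -4/7. Verdict: none - at argument -1/3 the multisets {1, 1} ; {-3/4, 6/5} match no listed identity.

Structural cue: from the first term -4/7: the lower running product (C = -4/7, x = -1/3) is a rising factorial.
Consecutive-term ratio: r(k) = (-1/3) * (k+1) (k+1) / [(k-3/4) (k+6/5) (k+1)] - rational in k, leading ratio (-1/3); with t_0 = -4/7, classification follows.


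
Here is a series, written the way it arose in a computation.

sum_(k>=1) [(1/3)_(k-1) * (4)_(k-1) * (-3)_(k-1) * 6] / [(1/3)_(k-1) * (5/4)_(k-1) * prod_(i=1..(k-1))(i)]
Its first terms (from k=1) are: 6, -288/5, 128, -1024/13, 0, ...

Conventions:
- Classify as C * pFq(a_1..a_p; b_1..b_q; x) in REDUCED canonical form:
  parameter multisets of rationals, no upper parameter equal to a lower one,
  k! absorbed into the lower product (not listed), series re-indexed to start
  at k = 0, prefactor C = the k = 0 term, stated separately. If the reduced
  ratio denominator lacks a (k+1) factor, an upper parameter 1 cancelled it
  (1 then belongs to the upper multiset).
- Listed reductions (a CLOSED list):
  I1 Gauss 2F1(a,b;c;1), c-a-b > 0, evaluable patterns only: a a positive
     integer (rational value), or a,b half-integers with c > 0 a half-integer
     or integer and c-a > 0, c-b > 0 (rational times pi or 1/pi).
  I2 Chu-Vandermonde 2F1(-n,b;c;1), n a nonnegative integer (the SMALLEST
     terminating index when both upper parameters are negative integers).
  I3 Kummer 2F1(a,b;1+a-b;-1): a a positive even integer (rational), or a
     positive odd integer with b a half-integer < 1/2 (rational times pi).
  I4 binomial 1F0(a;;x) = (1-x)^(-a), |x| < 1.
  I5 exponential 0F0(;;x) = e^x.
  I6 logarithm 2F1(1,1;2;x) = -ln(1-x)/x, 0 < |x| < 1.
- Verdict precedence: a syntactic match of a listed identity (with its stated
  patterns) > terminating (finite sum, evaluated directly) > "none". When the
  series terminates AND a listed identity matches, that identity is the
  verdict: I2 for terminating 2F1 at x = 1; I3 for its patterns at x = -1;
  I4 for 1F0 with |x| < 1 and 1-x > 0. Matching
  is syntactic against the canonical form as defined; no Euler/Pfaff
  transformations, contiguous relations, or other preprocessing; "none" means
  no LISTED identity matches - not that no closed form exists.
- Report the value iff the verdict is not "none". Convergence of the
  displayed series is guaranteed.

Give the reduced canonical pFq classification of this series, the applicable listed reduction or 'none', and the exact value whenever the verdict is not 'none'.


Canonical form: C = 6 times 2F1 with upper {-3, 4}, lower {5/4}, x = 1. Verdict: this is Vandermonde's identity (I2) (terminating 2F1 at x = 1 with n = 3, b = 4, c = 5/4). Sum: -154/65.

The tell: t_0 being 6, the parameter 1/3 appears in both the upper and lower lists and cancels.
Consecutive-term ratio: r(k) = 1 * (k-3) (k+4) / [(k+5/4) (k+1)] - rational in k, leading ratio 1; with t_0 = 6, classification follows.


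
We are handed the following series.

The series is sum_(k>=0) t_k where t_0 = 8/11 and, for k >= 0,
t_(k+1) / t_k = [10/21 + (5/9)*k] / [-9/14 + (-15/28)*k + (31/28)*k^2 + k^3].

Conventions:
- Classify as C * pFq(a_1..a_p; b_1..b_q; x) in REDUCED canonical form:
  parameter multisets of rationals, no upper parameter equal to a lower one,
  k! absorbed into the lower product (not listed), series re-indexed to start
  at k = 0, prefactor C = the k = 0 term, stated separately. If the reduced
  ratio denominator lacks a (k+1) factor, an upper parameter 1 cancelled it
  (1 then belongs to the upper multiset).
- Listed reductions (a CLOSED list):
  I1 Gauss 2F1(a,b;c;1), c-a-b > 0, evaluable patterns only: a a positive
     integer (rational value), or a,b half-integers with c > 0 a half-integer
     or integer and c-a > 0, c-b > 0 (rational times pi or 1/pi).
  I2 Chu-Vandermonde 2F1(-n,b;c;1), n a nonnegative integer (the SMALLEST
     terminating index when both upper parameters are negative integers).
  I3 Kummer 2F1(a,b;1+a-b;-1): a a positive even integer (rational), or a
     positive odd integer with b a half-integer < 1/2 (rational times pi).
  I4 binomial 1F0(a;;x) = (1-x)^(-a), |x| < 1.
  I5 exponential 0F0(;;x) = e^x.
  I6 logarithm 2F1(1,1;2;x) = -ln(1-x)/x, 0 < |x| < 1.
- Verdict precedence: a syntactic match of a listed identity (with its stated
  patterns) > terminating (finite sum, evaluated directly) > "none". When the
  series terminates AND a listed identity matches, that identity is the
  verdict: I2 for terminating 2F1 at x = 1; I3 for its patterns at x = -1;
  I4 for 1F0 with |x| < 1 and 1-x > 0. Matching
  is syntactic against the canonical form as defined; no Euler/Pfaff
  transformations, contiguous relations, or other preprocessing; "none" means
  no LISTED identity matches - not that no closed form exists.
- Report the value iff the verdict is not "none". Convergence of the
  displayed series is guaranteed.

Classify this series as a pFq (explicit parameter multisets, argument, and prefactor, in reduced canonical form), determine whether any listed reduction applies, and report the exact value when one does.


The series (x = 5/9) is 0F1: upper {-}, lower {-3/4}, prefactor 8/11. Verdict: none - this 0F1 at x = 5/9 matches no listed pattern, and upper {-} holds no stopper.

The tell: x = (5/9) and the parameter 6/7 appears in both the upper and lower lists and cancels.
Step ratio: r(k) = (5/9) * 1 / [(k-3/4) (k+1)] - rational; roots negated = parameters, x = (5/9), C = 8/11.


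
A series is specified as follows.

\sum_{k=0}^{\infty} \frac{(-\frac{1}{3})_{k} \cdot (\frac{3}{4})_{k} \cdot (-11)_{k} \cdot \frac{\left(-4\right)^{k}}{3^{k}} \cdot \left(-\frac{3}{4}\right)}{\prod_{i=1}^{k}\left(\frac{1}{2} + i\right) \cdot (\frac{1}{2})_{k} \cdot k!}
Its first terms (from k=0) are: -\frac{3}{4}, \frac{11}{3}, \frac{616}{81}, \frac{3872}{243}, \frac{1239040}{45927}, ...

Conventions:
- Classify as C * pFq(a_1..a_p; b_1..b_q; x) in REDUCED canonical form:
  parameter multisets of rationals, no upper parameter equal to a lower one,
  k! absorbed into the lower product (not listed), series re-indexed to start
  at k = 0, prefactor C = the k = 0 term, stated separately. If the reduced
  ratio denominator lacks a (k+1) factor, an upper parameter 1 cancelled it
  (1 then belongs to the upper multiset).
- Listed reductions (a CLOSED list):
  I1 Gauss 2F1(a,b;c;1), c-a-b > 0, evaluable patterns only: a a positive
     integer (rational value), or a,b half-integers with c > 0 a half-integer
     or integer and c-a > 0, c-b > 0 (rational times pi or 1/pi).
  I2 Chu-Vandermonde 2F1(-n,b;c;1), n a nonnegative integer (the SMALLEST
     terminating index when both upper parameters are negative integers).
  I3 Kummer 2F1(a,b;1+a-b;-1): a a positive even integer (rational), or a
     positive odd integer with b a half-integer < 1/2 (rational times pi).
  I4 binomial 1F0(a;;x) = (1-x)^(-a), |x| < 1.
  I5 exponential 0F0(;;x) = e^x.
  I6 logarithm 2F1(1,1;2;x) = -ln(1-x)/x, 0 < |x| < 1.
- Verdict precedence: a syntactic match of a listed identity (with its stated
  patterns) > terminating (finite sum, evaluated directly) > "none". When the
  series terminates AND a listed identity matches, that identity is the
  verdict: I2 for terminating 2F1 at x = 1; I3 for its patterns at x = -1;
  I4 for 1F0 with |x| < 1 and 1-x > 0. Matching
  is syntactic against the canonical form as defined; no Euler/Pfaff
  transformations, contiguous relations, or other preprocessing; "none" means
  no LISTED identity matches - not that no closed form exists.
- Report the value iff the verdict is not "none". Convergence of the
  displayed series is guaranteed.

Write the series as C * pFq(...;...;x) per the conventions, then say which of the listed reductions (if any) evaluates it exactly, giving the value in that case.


First insight: from the first term -\frac{3}{4}: the two geometric factors (C = -3/4) combine into one argument.
Step ratio: r(k) = -\frac{4}{3} * (k-11) (k-\frac{1}{3}) (k+\frac{3}{4}) / [(k+\frac{1}{2}) (k+\frac{3}{2}) (k+1)] - rational in k. x = -\frac{4}{3}; t_0 = -\frac{3}{4}; negate the roots.

x = -\frac{4}{3} here; the reduced form reads 3F2, upper {-11, -\frac{1}{3}, \frac{3}{4}}, lower {\frac{1}{2}, \frac{3}{2}}, C = -\frac{3}{4}. Verdict: terminating - the sum ends at index 11 because -11 is a negative integer; exact evaluation follows. Value: \frac{222440946482954428279}{1295026413062621148}.


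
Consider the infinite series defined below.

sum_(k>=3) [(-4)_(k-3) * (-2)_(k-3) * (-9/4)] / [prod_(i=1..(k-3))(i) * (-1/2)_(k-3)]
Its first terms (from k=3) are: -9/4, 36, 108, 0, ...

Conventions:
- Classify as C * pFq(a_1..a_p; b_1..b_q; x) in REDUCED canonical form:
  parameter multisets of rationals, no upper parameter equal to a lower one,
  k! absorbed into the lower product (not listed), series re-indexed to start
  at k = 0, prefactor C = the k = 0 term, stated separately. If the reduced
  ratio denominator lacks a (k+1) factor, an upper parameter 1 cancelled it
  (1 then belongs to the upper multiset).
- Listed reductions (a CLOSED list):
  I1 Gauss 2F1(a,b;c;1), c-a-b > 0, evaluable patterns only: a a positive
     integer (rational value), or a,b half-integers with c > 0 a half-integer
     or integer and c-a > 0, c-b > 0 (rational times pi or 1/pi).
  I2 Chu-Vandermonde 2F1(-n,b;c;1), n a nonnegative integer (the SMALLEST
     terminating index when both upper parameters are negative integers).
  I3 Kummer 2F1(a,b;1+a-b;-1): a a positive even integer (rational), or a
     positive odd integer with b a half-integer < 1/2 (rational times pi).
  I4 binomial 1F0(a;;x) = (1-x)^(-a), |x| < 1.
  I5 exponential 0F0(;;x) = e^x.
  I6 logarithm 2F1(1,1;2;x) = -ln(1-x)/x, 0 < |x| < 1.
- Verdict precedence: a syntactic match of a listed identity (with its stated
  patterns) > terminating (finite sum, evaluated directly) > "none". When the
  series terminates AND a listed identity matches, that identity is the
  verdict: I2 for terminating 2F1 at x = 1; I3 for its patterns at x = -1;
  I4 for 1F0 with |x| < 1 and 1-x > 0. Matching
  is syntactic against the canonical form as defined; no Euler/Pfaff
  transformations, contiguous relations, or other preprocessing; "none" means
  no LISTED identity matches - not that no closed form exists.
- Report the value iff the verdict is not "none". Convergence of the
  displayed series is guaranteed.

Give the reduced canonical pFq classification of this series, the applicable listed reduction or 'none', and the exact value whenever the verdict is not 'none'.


x = 1 here; the reduced form reads 2F1, upper {-4, -2}, lower {-1/2}, C = -9/4. Verdict (x = 1): Vandermonde's identity (I2) applies (terminating 2F1 at x = 1 with n = 2, b = -4, c = -1/2). Its exact value is 567/4.

Structural cue: from the first term -9/4: the product of the first k integers (C = -9/4, x = 1) is k!.
Consecutive-term ratio: r(k) = 1 * (k-4) (k-2) / [(k-1/2) (k+1)] - rational; roots negated = parameters, x = 1, C = -9/4.


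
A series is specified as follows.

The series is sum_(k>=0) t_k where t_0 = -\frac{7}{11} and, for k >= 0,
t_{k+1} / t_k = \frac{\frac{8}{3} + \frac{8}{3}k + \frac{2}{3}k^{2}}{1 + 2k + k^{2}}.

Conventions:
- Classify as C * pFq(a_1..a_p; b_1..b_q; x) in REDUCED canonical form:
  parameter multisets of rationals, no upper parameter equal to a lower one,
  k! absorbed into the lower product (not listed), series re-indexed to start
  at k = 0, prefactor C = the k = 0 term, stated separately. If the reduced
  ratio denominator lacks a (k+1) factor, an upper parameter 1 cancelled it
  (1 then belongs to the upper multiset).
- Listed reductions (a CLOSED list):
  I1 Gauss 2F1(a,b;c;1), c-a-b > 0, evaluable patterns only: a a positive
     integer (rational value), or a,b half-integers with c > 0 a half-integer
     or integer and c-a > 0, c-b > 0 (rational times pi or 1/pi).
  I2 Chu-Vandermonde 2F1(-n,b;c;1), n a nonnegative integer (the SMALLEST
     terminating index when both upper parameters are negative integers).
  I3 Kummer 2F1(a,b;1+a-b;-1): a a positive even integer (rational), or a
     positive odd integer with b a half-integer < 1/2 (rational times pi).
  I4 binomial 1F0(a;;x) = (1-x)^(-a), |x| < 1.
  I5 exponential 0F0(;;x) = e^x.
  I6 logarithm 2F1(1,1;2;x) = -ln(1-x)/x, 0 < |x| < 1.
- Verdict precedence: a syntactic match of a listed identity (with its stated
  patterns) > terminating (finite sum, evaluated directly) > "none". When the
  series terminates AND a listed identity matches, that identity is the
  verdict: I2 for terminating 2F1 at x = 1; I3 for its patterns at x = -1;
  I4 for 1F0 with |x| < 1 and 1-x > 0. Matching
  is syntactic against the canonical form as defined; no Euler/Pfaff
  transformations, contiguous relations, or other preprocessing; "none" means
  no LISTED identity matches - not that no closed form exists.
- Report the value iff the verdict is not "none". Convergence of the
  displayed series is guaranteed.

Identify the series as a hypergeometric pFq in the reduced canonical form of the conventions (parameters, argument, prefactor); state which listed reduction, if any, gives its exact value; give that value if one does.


The tell: t_0 being -\frac{7}{11}, the expanded ratio factors over Q; prefactor -7/11, roots give parameters.
Step ratio: r(k) = \frac{2}{3} * (k+2) (k+2) / [(k+1) (k+1)] - rational; roots negated = parameters, x = \frac{2}{3}, C = -\frac{7}{11}.

With C = -\frac{7}{11}: the canonical form is 2F1(2, 2; 1; \frac{2}{3}). Verdict: none (x = \frac{2}{3}): each listed identity misses the multisets {2, 2} ; {1}.


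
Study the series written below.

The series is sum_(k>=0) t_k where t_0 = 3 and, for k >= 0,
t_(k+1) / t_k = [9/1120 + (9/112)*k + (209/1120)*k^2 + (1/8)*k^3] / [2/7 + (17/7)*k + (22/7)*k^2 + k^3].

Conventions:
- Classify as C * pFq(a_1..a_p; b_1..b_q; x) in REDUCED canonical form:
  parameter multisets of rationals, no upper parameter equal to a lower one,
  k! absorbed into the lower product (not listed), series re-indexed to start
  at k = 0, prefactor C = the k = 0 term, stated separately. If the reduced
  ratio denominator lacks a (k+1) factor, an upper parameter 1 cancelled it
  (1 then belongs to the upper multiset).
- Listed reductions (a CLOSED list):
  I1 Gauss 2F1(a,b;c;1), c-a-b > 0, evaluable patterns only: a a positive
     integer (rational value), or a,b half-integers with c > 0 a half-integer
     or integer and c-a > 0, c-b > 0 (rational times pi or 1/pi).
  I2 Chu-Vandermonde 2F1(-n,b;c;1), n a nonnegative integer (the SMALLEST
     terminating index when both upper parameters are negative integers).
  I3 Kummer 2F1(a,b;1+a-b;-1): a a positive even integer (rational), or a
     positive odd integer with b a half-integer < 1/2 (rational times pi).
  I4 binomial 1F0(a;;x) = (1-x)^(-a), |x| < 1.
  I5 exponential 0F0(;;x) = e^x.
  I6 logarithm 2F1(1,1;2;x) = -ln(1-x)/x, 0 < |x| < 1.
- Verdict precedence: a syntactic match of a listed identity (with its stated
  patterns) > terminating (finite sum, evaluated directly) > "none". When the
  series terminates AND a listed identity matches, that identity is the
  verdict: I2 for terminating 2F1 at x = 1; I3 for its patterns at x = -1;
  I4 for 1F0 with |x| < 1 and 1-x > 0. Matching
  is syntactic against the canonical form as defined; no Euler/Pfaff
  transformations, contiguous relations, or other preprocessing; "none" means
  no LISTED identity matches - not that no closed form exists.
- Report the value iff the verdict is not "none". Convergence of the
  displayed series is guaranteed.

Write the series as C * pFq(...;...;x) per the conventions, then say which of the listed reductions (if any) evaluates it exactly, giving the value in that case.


Key step: with t_0 = 3, the parameter 1/7 appears in both the upper and lower lists and cancels.
Step ratio: r(k) = (1/8) * (k+3/5) (k+3/4) / [(k+2) (k+1)] - rational in k, leading ratio (1/8); with t_0 = 3, classification follows.

With C = 3: the canonical form is 2F1(3/5, 3/4; 2; 1/8). Verdict: no listed reduction: x = 1/8 and upper {3/5, 3/4} fail every I1-I6 pattern.


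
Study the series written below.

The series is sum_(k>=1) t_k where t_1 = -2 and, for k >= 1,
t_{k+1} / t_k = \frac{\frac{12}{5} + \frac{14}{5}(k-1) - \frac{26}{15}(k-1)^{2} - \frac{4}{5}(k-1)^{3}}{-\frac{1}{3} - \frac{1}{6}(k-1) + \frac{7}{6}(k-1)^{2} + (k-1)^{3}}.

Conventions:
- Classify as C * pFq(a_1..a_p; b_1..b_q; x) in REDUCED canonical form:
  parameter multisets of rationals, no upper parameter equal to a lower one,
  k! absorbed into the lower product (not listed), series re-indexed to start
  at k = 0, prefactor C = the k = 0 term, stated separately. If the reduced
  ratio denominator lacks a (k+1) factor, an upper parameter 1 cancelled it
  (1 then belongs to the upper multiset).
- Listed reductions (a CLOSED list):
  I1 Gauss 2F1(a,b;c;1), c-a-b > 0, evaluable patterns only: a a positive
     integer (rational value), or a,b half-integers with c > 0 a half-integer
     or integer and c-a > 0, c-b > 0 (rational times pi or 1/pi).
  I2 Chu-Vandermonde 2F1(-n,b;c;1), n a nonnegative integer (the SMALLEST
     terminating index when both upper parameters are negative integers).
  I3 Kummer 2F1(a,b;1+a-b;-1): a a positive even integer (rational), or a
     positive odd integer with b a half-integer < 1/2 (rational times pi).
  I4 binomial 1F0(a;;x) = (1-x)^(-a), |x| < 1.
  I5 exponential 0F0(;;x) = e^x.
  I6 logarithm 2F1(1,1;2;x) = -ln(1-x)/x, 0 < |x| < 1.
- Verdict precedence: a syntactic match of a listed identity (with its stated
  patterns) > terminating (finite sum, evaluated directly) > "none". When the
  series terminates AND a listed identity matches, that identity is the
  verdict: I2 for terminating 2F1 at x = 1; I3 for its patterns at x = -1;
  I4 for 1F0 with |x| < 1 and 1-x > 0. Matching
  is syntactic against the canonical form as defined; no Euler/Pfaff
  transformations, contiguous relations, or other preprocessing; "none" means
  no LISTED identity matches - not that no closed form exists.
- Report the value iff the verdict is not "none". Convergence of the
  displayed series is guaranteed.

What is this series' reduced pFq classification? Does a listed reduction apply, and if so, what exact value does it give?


Classification (C = -2): 2F1 with upper {-\frac{3}{2}, 3}, lower {-\frac{1}{2}}, argument x = -\frac{4}{5}. Verdict: no listed reduction: x = -\frac{4}{5} and upper {-\frac{3}{2}, 3} fail every I1-I6 pattern.

Key observation: t_0 being -2, factor the ratio over Q (C = -2, x = -4/5): negated roots = parameters.
Consecutive-term ratio: r(k) = -\frac{4}{5} * (k-\frac{3}{2}) (k+3) / [(k-\frac{1}{2}) (k+1)] - rational; roots negated = parameters, x = -\frac{4}{5}, C = -2.


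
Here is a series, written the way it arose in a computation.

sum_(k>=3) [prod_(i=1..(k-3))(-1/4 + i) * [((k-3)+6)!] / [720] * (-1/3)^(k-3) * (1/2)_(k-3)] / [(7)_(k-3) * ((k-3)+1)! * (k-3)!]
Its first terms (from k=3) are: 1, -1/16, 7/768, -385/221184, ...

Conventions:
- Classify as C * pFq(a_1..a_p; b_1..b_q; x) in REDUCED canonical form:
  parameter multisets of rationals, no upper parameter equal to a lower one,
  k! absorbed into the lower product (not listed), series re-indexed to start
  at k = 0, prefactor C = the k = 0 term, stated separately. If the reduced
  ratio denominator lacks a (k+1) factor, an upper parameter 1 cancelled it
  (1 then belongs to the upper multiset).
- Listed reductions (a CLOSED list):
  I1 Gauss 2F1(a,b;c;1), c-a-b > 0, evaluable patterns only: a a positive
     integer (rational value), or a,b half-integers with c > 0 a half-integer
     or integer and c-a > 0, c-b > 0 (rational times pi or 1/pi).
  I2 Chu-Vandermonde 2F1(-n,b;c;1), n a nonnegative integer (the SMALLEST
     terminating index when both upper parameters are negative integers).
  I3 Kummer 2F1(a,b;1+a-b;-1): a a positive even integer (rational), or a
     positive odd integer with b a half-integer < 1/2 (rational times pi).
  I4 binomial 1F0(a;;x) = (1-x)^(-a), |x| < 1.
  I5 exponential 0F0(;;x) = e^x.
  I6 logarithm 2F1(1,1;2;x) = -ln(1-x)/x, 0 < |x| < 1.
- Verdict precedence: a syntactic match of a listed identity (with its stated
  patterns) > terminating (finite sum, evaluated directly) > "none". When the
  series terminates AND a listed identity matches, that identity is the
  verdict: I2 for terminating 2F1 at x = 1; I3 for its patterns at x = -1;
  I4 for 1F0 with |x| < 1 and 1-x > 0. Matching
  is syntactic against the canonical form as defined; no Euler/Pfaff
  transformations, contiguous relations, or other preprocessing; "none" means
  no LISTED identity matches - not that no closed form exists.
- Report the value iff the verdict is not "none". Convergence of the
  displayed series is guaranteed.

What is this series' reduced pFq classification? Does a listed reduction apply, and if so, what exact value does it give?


The series (x = -1/3) is 2F1: upper {1/2, 3/4}, lower {2}, prefactor 1. Verdict: none. Every listed pattern misses the 2F1 form at -1/3, upper {1/2, 3/4}.

The tell: from the first term 1: the parameter 7 appears in both the upper and lower lists and cancels.
Step ratio: r(k) = (-1/3) * (k+1/2) (k+3/4) / [(k+2) (k+1)] - rational in k. x = (-1/3); t_0 = 1; negate the roots.


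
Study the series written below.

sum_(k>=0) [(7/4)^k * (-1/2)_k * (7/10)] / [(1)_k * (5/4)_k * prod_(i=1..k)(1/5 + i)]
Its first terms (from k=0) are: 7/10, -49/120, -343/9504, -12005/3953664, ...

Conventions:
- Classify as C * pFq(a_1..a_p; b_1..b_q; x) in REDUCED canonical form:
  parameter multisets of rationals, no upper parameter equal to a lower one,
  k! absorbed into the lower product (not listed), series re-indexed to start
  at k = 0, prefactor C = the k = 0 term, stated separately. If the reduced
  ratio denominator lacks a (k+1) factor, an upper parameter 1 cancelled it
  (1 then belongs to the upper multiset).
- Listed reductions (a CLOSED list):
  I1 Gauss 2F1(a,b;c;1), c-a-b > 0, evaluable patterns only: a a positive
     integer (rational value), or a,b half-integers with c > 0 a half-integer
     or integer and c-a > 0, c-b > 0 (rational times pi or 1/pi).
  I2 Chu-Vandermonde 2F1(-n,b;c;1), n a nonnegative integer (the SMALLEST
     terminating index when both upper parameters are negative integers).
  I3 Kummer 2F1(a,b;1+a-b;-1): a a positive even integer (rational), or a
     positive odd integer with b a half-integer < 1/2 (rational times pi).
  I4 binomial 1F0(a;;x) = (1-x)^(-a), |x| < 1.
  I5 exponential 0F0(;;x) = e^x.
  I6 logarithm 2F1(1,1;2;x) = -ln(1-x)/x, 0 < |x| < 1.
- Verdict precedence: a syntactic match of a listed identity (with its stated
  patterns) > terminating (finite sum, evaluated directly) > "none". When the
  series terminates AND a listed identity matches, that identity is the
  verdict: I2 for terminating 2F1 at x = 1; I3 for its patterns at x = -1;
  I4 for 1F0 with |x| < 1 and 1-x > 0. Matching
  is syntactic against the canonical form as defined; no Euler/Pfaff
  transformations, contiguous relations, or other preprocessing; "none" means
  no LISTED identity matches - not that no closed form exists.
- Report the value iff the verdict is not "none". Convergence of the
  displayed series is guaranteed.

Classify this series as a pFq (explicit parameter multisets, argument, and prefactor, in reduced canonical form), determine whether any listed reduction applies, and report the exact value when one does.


Prefactor 7/10, argument 7/4: 1F2 with upper {-1/2} over lower {6/5, 5/4}. Verdict: none (x = 7/4): each listed identity misses the multisets {-1/2} ; {6/5, 5/4}.

Key step: from the first term 7/10: the lower running product (C = 7/10) is a rising factorial.
Term ratio: r(k) = (7/4) * (k-1/2) / [(k+6/5) (k+5/4) (k+1)] - rational; roots negated = parameters, x = (7/4), C = 7/10.


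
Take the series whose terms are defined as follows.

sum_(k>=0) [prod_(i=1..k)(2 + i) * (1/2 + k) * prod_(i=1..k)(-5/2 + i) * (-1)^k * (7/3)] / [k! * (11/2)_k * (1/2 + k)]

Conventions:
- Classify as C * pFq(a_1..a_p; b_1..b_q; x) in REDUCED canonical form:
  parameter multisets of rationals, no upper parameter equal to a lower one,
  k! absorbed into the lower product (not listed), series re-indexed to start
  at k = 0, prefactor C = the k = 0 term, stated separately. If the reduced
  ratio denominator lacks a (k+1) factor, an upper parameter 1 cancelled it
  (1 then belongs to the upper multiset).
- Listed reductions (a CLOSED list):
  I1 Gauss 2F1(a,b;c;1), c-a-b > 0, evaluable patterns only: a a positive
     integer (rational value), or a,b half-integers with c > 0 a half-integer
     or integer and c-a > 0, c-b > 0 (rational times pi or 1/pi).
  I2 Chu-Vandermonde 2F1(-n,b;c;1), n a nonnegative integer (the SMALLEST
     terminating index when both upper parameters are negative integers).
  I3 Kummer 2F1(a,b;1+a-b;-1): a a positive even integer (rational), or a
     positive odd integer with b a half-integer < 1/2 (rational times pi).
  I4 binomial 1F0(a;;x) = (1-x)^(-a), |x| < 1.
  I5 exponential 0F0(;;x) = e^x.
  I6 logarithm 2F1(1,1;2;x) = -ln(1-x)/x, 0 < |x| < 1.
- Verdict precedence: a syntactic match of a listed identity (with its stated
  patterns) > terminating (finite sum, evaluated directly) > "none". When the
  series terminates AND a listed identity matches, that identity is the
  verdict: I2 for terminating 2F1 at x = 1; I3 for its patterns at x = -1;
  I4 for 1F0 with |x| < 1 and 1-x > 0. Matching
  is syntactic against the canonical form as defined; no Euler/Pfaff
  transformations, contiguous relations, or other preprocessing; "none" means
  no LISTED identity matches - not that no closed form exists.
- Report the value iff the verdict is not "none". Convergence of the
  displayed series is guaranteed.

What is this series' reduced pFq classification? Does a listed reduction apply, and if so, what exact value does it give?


At argument -1: a 2F1 with upper {-3/2, 3}, lower {11/2}, scaled by C = 7/3. Verdict: the Kummer evaluation I3 matches (x = -1; c = 11/2 equals 1+a-b for upper {-3/2, 3}: listed pattern). Hence: (735/512) * pi.

First insight: t_0 being 7/3, the running product (prefactor 7/3) telescopes to a rising factorial.
Consecutive-term ratio: r(k) = (-1) * (k-3/2) (k+3) / [(k+11/2) (k+1)] - rational; roots negated = parameters, x = (-1), C = 7/3.


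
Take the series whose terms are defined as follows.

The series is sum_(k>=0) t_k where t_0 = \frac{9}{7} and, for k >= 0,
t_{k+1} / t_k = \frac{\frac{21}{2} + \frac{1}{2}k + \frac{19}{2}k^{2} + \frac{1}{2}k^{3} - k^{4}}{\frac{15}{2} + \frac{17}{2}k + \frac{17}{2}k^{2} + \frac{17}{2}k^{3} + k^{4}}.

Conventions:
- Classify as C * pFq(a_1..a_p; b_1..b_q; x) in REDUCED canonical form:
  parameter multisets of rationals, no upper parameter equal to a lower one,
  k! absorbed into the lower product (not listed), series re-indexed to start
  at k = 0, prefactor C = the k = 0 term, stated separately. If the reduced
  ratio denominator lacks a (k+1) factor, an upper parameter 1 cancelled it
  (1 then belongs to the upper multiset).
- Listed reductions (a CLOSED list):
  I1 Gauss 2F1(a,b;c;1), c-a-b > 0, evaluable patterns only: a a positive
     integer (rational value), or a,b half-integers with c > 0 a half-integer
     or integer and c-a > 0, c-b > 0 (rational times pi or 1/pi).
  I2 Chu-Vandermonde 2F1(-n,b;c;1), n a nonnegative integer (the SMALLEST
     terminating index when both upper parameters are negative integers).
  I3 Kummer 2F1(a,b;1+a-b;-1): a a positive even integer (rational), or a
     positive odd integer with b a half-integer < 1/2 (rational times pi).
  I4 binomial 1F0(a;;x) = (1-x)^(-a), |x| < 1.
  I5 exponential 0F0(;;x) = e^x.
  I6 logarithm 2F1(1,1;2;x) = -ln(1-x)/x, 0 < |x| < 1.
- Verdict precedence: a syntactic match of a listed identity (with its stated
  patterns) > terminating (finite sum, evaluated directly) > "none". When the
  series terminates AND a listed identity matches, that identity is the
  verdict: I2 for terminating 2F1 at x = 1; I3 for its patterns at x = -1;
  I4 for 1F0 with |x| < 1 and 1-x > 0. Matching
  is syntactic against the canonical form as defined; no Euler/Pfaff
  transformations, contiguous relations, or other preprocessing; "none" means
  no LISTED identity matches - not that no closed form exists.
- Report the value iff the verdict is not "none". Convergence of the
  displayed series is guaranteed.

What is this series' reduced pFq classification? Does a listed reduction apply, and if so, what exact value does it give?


Reduced: x = -1, 2F1, upper = {-\frac{7}{2}, 3}, lower = {\frac{15}{2}}, C = \frac{9}{7}. Verdict: Kummer's theorem (I3) applies (x = -1; c = \frac{15}{2} equals 1+a-b for upper {-\frac{7}{2}, 3}: listed pattern). Its exact value is \frac{11583}{8192} \cdot \pi.

Structural cue: t_0 being \frac{9}{7}, roots of the ratio polynomials (prefactor 9/7) are the negated parameters.
Term ratio: r(k) = -1 * (k-\frac{7}{2}) (k+3) / [(k+\frac{15}{2}) (k+1)] - rational in k, leading ratio -1; with t_0 = \frac{9}{7}, classification follows.


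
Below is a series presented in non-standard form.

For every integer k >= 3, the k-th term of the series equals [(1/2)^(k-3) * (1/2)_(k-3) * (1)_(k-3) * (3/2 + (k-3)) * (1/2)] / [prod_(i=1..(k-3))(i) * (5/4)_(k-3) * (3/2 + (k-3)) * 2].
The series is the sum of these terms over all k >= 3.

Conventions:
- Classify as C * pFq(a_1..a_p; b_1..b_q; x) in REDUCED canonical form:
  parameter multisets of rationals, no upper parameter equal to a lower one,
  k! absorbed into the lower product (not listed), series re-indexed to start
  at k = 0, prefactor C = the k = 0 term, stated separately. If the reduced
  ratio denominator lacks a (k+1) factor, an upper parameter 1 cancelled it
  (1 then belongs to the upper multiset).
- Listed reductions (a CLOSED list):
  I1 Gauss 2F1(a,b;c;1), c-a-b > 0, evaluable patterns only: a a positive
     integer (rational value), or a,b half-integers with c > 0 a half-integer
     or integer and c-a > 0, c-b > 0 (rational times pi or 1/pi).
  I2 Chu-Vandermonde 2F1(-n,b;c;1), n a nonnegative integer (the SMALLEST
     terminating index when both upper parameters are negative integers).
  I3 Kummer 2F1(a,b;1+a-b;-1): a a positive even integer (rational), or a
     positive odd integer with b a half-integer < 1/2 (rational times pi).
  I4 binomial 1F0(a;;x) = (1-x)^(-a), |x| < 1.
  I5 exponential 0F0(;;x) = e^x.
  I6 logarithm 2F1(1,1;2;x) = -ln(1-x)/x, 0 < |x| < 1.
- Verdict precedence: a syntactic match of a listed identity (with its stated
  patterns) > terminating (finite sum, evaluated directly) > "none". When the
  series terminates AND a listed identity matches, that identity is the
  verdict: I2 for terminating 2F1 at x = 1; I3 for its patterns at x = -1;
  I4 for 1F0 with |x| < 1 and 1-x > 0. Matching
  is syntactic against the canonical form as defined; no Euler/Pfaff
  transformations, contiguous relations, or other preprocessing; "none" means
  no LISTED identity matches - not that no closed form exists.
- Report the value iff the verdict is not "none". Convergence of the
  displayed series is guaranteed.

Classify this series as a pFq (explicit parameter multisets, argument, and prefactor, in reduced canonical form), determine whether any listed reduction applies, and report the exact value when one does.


x = 1/2 here; the reduced form reads 2F1, upper {1/2, 1}, lower {5/4}, C = 1/4. Verdict: none. A 2F1 with upper {1/2, 1} fits none of I1-I6 at x = 1/2; the sum runs forever.

Key observation: x = (1/2) and the product of the first k integers (C = 1/4) is k!.
Term ratio: r(k) = (1/2) * (k+1/2) (k+1) / [(k+5/4) (k+1)] - rational in k, leading ratio (1/2); with t_0 = 1/4, classification follows.


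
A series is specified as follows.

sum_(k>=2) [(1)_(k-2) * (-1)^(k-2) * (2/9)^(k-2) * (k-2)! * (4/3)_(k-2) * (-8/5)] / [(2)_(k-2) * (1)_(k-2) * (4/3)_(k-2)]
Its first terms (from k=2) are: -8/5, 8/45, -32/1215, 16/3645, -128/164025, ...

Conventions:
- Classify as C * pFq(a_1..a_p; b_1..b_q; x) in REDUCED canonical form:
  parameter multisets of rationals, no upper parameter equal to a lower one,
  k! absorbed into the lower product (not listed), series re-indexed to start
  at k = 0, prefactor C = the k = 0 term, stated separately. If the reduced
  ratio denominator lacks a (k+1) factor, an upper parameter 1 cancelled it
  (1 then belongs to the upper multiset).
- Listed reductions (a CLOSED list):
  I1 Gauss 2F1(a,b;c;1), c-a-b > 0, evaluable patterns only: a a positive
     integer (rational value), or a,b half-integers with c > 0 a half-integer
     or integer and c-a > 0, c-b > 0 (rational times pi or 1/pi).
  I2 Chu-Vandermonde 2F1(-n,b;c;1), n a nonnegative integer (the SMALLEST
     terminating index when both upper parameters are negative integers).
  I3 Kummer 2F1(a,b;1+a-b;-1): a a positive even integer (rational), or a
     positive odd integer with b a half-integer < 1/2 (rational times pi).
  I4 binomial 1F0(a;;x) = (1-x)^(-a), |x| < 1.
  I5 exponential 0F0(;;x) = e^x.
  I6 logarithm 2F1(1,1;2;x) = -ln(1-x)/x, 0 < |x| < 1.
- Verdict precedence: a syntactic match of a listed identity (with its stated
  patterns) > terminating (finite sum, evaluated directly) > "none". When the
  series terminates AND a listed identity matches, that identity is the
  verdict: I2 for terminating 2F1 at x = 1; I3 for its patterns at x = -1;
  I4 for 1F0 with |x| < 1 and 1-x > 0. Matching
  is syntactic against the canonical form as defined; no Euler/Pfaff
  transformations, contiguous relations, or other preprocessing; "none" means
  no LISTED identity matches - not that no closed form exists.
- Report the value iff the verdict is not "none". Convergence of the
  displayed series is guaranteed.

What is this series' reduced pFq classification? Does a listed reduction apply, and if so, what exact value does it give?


Key observation: t_0 = -8/5 here, and the parameter 4/3 appears in both the upper and lower lists and cancels.
Ratio: r(k) = (-2/9) * (k+1) (k+1) / [(k+2) (k+1)] - poly over poly, x = (-2/9) from leading terms; C = -8/5 at k = 0.

With C = -8/5: the canonical form is 2F1(1, 1; 2; -2/9). Verdict: this is logarithm (I6) (the logarithm: parameters (1,1;2), x = -2/9). Its exact value is (-36/5) * ln(11/9).


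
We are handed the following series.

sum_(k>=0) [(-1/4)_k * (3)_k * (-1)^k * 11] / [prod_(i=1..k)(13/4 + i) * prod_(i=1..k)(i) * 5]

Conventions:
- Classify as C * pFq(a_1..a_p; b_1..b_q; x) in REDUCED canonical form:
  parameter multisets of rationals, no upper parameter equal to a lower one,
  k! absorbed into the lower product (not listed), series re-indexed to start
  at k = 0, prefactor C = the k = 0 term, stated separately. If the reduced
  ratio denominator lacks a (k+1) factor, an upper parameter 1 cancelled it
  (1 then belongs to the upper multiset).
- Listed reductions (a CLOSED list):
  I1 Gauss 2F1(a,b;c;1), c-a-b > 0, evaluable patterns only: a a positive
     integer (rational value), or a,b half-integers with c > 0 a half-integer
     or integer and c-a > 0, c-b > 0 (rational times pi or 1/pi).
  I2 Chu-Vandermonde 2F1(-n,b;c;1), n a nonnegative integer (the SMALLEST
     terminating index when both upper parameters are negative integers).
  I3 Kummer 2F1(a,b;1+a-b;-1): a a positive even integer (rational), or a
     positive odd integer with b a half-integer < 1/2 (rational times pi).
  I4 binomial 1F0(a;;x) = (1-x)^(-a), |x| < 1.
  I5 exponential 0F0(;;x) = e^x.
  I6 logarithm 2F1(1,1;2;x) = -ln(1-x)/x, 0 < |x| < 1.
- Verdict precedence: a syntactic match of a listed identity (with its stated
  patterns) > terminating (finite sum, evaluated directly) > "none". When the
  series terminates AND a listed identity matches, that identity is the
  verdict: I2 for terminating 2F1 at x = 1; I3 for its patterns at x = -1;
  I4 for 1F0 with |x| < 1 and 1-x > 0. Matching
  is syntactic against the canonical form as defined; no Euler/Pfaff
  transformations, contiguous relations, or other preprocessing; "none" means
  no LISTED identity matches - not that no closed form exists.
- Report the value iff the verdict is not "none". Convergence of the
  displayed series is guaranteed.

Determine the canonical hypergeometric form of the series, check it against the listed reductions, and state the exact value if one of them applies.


Key observation: t_0 being 11/5, the lower running product (prefactor 11/5) is a rising factorial.
Step ratio: r(k) = (-1) * (k-1/4) (k+3) / [(k+17/4) (k+1)] - rational in k. x = (-1); t_0 = 11/5; negate the roots.

x = -1 here; the reduced form reads 2F1, upper {-1/4, 3}, lower {17/4}, C = 11/5. Verdict: none. A 2F1 with upper {-1/4, 3} fits none of I1-I6 at x = -1; the sum runs forever.
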